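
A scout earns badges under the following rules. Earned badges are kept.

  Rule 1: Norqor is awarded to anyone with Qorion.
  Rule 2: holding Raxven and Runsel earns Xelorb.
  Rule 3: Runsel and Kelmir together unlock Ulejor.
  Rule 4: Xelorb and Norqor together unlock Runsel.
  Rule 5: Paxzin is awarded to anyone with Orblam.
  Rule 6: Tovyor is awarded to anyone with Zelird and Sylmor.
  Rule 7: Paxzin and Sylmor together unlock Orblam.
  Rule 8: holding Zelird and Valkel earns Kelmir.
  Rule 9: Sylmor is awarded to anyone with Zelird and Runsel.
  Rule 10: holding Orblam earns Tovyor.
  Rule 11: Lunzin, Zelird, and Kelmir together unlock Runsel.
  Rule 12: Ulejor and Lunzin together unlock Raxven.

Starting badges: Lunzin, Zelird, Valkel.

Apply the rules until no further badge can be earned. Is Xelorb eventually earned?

Yes

With Zelird and Valkel, Kelmir is earned (Rule 8).
With Lunzin, Zelird, and Kelmir, Runsel is earned (Rule 11).
With Runsel and Kelmir, Ulejor is earned (Rule 3).
With Ulejor and Lunzin, Raxven is earned (Rule 12).
With Raxven and Runsel, Xelorb is earned (Rule 2).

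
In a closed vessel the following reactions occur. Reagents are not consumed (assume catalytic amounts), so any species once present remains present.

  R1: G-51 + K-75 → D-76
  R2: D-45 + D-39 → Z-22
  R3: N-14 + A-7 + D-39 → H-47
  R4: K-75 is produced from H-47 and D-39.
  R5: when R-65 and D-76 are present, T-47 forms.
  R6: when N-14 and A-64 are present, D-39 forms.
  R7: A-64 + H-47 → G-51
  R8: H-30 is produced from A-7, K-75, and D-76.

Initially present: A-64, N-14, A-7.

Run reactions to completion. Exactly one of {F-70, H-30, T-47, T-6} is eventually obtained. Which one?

H-30

N-14 and A-64 present → D-39 forms (R6).
N-14, A-7, and D-39 present → H-47 forms (R3).
H-47 and D-39 present → K-75 forms (R4).
A-64 and H-47 present → G-51 forms (R7).
G-51 and K-75 present → D-76 forms (R1).
A-7, K-75, and D-76 present → H-30 forms (R8).
T-47 would need R-65 and D-76 (R5), but R-65 never forms. No rule produces T-6, and it is not given. No rule produces F-70, and it is not given.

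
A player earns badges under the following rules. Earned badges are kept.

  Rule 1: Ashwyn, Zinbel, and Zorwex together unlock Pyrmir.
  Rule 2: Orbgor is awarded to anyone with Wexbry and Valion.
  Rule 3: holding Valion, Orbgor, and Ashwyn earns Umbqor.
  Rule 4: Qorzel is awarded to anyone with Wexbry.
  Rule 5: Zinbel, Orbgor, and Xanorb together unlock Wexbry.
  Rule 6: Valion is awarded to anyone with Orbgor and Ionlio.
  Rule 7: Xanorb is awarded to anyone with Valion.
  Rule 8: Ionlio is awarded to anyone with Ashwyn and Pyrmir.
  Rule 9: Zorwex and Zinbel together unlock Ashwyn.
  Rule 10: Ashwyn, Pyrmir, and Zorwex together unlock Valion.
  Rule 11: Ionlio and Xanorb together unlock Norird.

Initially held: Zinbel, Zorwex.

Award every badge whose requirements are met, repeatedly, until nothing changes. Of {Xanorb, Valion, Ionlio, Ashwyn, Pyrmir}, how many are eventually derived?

With Zorwex and Zinbel, Ashwyn is earned (Rule 9).
With Ashwyn, Zinbel, and Zorwex, Pyrmir is earned (Rule 1).
With Ashwyn, Pyrmir, and Zorwex, Valion is earned (Rule 10).
With Ashwyn and Pyrmir, Ionlio is earned (Rule 8).
With Valion, Xanorb is earned (Rule 7).
Xanorb: reached.
Valion: reached.
Ionlio: reached.
Ashwyn: reached.
Pyrmir: reached.
All 5 are reached.

5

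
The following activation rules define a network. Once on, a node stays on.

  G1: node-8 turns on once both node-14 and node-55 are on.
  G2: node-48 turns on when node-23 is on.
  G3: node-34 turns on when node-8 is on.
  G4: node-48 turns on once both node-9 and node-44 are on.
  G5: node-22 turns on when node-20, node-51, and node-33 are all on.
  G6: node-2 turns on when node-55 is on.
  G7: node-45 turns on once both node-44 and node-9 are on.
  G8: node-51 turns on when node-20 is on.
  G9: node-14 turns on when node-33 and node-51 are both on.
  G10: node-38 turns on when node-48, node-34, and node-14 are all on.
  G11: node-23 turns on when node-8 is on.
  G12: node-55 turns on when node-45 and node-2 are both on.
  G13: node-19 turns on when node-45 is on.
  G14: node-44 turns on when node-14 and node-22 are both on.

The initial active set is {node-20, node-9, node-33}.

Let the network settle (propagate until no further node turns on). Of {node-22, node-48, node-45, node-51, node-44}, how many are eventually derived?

G8: node-20 on → node-51 on.
G9: node-33 and node-51 on → node-14 on.
node-20, node-51, and node-33 are on, so node-22 turns on (G5).
node-14 and node-22 are on, so node-44 turns on (G14).
node-44 and node-9 are on, so node-45 turns on (G7).
node-9 and node-44 are on, so node-48 turns on (G4).
node-22: reached.
node-48: reached.
node-45: reached.
node-51: reached.
node-44: reached.
All 5 are reached.

5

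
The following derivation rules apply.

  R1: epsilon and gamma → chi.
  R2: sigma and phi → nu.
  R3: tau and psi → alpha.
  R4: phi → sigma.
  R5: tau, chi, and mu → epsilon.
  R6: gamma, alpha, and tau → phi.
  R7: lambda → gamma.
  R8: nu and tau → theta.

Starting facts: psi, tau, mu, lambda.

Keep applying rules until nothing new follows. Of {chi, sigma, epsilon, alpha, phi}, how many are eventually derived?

tau and psi hold, so alpha follows (R3).
lambda holds, so gamma follows (R7).
From gamma, alpha, and tau, R6 gives phi.
From phi, R4 gives sigma.
chi would need epsilon and gamma (R1), but epsilon is never established.
sigma: reached.
epsilon would need tau, chi, and mu (R5), but chi is never established.
alpha: reached.
phi: reached.
Reached: sigma, alpha, and phi — 3 of the 5.

3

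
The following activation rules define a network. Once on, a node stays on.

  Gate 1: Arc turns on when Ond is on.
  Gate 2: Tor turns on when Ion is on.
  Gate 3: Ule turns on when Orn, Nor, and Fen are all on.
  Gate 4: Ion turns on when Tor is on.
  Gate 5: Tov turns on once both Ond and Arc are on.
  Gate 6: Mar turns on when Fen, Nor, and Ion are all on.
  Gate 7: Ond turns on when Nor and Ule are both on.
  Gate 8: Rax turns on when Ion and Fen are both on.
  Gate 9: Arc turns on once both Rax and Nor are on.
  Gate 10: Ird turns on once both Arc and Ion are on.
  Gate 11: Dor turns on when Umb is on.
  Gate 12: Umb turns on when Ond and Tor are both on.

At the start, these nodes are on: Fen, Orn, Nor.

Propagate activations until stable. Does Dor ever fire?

Dor would need Umb (Gate 11), but Umb never turns on.

No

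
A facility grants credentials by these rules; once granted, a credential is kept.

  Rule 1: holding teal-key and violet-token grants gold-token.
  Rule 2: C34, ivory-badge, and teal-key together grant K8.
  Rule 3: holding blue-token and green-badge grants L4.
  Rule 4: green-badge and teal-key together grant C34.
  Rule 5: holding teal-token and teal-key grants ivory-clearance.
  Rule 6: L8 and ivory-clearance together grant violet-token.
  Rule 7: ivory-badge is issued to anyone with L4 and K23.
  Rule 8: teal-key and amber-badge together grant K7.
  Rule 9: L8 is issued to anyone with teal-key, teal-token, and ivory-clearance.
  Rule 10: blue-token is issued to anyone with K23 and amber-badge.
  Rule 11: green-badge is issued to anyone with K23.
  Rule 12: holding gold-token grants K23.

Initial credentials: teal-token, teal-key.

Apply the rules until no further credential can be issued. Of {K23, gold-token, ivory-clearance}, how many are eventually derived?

3

Holding teal-token and teal-key grants ivory-clearance (Rule 5).
Holding teal-key, teal-token, and ivory-clearance grants L8 (Rule 9).
Holding L8 and ivory-clearance grants violet-token (Rule 6).
Holding teal-key and violet-token grants gold-token (Rule 1).
Holding gold-token grants K23 (Rule 12).
K23: reached.
gold-token: reached.
ivory-clearance: reached.
All 3 are reached.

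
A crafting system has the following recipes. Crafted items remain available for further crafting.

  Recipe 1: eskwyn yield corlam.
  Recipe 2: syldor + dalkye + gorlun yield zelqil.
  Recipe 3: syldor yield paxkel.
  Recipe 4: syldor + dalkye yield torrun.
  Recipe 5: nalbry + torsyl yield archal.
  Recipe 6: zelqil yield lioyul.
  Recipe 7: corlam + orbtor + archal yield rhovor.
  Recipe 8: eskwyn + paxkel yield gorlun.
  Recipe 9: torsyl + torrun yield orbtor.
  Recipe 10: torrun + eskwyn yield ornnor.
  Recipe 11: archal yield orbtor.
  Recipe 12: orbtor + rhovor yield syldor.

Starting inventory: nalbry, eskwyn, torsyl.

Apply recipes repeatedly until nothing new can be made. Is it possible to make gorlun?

nalbry + torsyl → archal (Recipe 5).
eskwyn → corlam (Recipe 1).
archal → orbtor (Recipe 11).
corlam + orbtor + archal → rhovor (Recipe 7).
Using Recipe 12, orbtor and rhovor make syldor.
syldor → paxkel (Recipe 3).
eskwyn + paxkel → gorlun (Recipe 8).

Yes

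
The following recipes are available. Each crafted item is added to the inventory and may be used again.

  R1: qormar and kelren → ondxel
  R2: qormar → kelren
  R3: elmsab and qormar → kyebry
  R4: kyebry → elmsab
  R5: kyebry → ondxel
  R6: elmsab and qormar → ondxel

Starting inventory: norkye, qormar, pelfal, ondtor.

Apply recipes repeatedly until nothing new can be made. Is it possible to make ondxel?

Using R2, qormar makes kelren.
qormar and kelren → ondxel (R1).

Yes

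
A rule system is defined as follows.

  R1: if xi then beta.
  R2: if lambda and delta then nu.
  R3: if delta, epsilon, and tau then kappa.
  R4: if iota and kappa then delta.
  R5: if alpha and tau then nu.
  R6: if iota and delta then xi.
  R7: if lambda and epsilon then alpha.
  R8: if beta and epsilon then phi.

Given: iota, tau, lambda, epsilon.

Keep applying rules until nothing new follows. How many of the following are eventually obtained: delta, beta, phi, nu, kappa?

1

From lambda and epsilon, R7 gives alpha.
From alpha and tau, R5 gives nu.
delta would need iota and kappa (R4), but kappa is never established.
beta would need xi (R1), but xi is never established.
phi would need beta and epsilon (R8), but beta is never established.
nu: reached.
kappa would need delta, epsilon, and tau (R3), but delta is never established.
Reached: nu — 1 of the 5.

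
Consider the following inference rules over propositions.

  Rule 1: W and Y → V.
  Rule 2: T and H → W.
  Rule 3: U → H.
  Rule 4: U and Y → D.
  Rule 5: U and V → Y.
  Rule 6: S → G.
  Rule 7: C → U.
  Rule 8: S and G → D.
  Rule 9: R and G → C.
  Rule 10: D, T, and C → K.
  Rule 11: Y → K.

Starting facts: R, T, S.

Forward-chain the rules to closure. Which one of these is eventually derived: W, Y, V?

W

S holds, so G follows (Rule 6).
From R and G, Rule 9 gives C.
From C, Rule 7 gives U.
U holds, so H follows (Rule 3).
From T and H, Rule 2 gives W.
V would need W and Y (Rule 1), but Y is never established. Y would need U and V (Rule 5), but V is never established.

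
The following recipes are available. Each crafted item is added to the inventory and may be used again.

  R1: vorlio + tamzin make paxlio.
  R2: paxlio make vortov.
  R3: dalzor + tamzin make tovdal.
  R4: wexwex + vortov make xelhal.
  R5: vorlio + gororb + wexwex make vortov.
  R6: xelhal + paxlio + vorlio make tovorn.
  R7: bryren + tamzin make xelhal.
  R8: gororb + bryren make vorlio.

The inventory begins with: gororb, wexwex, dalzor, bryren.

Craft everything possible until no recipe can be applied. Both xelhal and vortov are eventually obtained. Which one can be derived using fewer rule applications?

vortov

vortov: gororb + bryren → vorlio (R8). Using R5, vorlio, gororb, and wexwex make vortov. [2 rule applications]
xelhal: Using R8, gororb and bryren make vorlio. Using R5, vorlio, gororb, and wexwex make vortov. wexwex + vortov → xelhal (R4). [3 rule applications]
vortov needs fewer.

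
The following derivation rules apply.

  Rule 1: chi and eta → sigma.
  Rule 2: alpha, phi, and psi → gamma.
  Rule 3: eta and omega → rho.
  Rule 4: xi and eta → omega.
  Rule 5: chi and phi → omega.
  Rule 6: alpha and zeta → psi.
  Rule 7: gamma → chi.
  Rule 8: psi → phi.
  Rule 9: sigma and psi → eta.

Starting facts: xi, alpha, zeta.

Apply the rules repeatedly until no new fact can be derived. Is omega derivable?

alpha and zeta hold, so psi follows (Rule 6).
psi holds, so phi follows (Rule 8).
alpha, phi, and psi hold, so gamma follows (Rule 2).
From gamma, Rule 7 gives chi.
From chi and phi, Rule 5 gives omega.

Yes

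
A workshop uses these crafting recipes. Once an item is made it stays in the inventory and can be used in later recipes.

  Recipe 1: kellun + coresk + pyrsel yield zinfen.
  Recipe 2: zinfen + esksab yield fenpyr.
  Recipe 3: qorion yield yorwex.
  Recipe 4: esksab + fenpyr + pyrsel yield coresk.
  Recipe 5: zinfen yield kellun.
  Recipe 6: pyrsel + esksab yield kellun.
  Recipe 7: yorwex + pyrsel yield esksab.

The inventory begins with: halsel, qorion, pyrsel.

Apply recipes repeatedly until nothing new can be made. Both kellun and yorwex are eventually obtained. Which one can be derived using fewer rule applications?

yorwex

yorwex: Using Recipe 3, qorion makes yorwex. [1 rule application]
kellun: Using Recipe 3, qorion makes yorwex. yorwex + pyrsel → esksab (Recipe 7). pyrsel + esksab → kellun (Recipe 6). [3 rule applications]
yorwex needs fewer.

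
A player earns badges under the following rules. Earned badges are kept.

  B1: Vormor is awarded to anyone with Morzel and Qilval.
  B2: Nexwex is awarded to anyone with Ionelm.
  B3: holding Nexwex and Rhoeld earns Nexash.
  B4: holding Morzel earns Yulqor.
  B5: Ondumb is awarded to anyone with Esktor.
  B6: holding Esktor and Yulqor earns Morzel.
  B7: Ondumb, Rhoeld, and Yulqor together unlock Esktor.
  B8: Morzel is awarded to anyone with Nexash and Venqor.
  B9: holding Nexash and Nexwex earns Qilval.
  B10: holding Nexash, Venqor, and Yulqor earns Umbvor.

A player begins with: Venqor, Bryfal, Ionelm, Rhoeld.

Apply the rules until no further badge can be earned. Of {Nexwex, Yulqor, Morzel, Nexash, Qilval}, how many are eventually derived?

5

With Ionelm, Nexwex is earned (B2).
With Nexwex and Rhoeld, Nexash is earned (B3).
With Nexash and Nexwex, Qilval is earned (B9).
With Nexash and Venqor, Morzel is earned (B8).
With Morzel, Yulqor is earned (B4).
Nexwex: reached.
Yulqor: reached.
Morzel: reached.
Nexash: reached.
Qilval: reached.
All 5 are reached.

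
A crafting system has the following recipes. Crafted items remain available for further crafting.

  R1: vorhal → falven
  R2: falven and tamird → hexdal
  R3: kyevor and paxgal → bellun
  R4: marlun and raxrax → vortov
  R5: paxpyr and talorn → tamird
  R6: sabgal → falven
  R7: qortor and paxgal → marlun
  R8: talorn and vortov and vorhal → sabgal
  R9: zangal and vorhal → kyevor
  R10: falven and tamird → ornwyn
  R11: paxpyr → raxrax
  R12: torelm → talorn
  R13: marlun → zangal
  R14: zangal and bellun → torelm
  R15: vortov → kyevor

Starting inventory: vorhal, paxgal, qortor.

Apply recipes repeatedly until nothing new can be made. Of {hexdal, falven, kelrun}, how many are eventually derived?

1

Using R1, vorhal makes falven.
hexdal would need falven and tamird (R2), but tamird is never obtained.
falven: reached.
No rule produces kelrun, and it is not given.
Reached: falven — 1 of the 3.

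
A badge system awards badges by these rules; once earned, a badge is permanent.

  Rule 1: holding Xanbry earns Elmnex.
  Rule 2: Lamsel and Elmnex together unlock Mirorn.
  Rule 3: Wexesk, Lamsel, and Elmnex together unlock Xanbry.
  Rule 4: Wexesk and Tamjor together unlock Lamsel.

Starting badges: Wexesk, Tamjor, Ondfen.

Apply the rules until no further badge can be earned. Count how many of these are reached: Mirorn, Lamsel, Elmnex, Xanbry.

1

With Wexesk and Tamjor, Lamsel is earned (Rule 4).
Mirorn would need Lamsel and Elmnex (Rule 2), but Elmnex is never earned.
Lamsel: reached.
Elmnex would need Xanbry (Rule 1), but Xanbry is never earned.
Xanbry would need Wexesk, Lamsel, and Elmnex (Rule 3), but Elmnex is never earned.
Reached: Lamsel — 1 of the 4.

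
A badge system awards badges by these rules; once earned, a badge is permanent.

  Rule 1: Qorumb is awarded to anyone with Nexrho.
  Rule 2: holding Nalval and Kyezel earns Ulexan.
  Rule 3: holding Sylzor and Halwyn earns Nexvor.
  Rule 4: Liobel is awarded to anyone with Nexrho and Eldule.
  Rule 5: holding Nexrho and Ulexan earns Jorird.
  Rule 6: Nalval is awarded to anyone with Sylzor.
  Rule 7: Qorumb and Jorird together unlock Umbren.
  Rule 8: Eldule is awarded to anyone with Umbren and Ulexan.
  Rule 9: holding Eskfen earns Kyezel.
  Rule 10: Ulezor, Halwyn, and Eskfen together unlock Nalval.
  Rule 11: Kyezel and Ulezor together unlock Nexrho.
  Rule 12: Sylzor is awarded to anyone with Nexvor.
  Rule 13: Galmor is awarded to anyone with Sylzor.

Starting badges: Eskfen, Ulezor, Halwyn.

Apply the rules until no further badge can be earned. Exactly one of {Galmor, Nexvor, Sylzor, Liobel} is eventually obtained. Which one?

With Eskfen, Kyezel is earned (Rule 9).
With Ulezor, Halwyn, and Eskfen, Nalval is earned (Rule 10).
With Kyezel and Ulezor, Nexrho is earned (Rule 11).
With Nalval and Kyezel, Ulexan is earned (Rule 2).
With Nexrho, Qorumb is earned (Rule 1).
With Nexrho and Ulexan, Jorird is earned (Rule 5).
With Qorumb and Jorird, Umbren is earned (Rule 7).
With Umbren and Ulexan, Eldule is earned (Rule 8).
With Nexrho and Eldule, Liobel is earned (Rule 4).
Sylzor would need Nexvor (Rule 12), but Nexvor is never earned. Galmor would need Sylzor (Rule 13), but Sylzor is never earned. Nexvor would need Sylzor and Halwyn (Rule 3), but Sylzor is never earned.

Liobel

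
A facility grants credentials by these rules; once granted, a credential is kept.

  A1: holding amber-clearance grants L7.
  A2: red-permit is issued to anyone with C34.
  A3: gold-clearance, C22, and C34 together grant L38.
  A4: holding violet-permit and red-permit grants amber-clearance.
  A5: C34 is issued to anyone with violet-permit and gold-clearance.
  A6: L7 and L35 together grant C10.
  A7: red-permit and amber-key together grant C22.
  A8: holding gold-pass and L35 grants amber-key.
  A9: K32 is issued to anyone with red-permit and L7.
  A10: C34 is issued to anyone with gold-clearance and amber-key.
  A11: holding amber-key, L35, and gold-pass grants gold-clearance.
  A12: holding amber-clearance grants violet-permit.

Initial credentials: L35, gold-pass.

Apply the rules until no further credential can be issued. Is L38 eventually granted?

Yes

Holding gold-pass and L35 grants amber-key (A8).
Holding amber-key, L35, and gold-pass grants gold-clearance (A11).
Holding gold-clearance and amber-key grants C34 (A10).
Holding C34 grants red-permit (A2).
Holding red-permit and amber-key grants C22 (A7).
Holding gold-clearance, C22, and C34 grants L38 (A3).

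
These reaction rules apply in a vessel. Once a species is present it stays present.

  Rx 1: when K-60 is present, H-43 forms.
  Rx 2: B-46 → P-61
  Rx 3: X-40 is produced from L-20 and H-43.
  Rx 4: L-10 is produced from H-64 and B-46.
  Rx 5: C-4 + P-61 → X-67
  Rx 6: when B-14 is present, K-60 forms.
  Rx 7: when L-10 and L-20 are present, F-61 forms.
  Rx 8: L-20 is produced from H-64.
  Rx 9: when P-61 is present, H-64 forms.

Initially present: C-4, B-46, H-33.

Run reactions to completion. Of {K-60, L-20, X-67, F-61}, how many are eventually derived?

3

B-46 present → P-61 forms (Rx 2).
C-4 and P-61 present → X-67 forms (Rx 5).
P-61 present → H-64 forms (Rx 9).
H-64 and B-46 present → L-10 forms (Rx 4).
H-64 present → L-20 forms (Rx 8).
L-10 and L-20 present → F-61 forms (Rx 7).
K-60 would need B-14 (Rx 6), but B-14 never forms.
L-20: reached.
X-67: reached.
F-61: reached.
Reached: L-20, X-67, and F-61 — 3 of the 4.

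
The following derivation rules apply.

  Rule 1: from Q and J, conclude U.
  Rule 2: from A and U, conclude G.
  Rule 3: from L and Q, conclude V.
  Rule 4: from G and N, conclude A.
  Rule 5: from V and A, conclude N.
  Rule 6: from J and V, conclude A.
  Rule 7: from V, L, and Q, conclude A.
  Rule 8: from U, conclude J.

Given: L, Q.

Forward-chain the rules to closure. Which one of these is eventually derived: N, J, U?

From L and Q, Rule 3 gives V.
From V, L, and Q, Rule 7 gives A.
V and A hold, so N follows (Rule 5).
U would need Q and J (Rule 1), but J is never established. J would need U (Rule 8), but U is never established.

N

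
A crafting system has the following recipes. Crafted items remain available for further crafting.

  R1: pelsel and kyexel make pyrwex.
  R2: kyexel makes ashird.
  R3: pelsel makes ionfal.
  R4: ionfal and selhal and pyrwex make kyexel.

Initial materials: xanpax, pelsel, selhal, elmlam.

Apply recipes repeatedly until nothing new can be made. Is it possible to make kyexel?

No

kyexel would need ionfal, selhal, and pyrwex (R4), but pyrwex is never obtained.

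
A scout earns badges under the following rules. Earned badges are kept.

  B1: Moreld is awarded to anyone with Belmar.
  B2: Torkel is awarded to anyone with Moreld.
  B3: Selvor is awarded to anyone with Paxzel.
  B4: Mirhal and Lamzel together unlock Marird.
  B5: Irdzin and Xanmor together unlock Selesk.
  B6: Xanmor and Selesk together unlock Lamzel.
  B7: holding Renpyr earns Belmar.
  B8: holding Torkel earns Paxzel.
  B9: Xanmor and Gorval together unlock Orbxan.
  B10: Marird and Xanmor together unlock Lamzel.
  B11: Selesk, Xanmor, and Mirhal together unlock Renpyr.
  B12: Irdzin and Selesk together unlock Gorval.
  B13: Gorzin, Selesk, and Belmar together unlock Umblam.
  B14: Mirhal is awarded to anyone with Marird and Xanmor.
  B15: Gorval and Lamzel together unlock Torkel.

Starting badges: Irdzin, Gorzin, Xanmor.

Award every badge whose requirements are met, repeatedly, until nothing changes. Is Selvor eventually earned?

Yes

With Irdzin and Xanmor, Selesk is earned (B5).
With Xanmor and Selesk, Lamzel is earned (B6).
With Irdzin and Selesk, Gorval is earned (B12).
With Gorval and Lamzel, Torkel is earned (B15).
With Torkel, Paxzel is earned (B8).
With Paxzel, Selvor is earned (B3).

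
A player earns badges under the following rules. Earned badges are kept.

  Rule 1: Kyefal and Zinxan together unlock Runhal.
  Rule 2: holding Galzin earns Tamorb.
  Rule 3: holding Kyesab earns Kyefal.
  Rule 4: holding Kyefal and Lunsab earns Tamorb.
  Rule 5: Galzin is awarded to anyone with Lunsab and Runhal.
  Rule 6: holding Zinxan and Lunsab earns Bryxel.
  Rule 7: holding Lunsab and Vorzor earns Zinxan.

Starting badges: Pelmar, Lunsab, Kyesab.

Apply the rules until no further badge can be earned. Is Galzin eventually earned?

Galzin would need Lunsab and Runhal (Rule 5), but Runhal is never earned.

No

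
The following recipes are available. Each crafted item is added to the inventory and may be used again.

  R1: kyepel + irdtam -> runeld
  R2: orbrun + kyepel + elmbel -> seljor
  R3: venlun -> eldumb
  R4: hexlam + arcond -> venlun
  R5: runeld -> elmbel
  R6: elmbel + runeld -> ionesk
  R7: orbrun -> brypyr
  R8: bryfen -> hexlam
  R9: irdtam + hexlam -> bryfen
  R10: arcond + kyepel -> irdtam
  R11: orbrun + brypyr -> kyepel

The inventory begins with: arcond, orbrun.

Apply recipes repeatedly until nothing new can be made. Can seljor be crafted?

Yes

Using R7, orbrun makes brypyr.
Using R11, orbrun and brypyr make kyepel.
arcond + kyepel -> irdtam (R10).
Using R1, kyepel and irdtam make runeld.
runeld -> elmbel (R5).
orbrun + kyepel + elmbel -> seljor (R2).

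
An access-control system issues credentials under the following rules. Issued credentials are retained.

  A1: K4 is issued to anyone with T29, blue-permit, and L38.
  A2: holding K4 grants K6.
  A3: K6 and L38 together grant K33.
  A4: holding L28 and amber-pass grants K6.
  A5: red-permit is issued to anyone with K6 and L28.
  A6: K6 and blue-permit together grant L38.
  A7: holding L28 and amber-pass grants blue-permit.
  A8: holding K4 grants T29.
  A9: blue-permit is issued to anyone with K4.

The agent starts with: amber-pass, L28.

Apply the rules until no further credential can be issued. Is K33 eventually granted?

Yes

Holding L28 and amber-pass grants K6 (A4).
Holding L28 and amber-pass grants blue-permit (A7).
Holding K6 and blue-permit grants L38 (A6).
Holding K6 and L38 grants K33 (A3).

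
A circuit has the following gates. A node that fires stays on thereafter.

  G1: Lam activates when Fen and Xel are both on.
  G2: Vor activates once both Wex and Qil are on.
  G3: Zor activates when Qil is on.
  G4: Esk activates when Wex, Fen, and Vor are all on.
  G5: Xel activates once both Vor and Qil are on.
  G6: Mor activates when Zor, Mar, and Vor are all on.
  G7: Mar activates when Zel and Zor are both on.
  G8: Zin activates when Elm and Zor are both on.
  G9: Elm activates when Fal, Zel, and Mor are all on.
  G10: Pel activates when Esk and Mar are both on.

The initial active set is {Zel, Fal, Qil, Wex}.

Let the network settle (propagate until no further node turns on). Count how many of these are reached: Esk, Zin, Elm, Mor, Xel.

Wex and Qil are on, so Vor activates (G2).
G3: Qil on → Zor on.
G7: Zel and Zor on → Mar on.
Vor and Qil are on, so Xel activates (G5).
G6: Zor, Mar, and Vor on → Mor on.
Fal, Zel, and Mor are on, so Elm activates (G9).
G8: Elm and Zor on → Zin on.
Esk would need Wex, Fen, and Vor (G4), but Fen never turns on.
Zin: reached.
Elm: reached.
Mor: reached.
Xel: reached.
Reached: Zin, Elm, Mor, and Xel — 4 of the 5.

4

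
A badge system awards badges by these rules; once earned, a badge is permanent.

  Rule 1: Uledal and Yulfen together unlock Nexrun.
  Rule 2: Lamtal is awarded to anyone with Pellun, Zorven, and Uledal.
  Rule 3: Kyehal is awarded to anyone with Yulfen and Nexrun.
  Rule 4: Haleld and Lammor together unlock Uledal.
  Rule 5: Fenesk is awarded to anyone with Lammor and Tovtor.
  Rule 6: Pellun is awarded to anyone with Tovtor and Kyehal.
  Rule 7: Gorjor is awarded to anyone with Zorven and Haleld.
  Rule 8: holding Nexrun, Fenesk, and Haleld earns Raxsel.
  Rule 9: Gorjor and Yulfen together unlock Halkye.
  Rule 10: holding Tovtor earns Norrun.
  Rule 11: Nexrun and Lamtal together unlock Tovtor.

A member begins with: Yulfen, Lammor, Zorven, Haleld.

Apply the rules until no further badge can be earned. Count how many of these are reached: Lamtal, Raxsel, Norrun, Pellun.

0

Lamtal would need Pellun, Zorven, and Uledal (Rule 2), but Pellun is never earned.
Raxsel would need Nexrun, Fenesk, and Haleld (Rule 8), but Fenesk is never earned.
Norrun would need Tovtor (Rule 10), but Tovtor is never earned.
Pellun would need Tovtor and Kyehal (Rule 6), but Tovtor is never earned.
None of the 4 are reached.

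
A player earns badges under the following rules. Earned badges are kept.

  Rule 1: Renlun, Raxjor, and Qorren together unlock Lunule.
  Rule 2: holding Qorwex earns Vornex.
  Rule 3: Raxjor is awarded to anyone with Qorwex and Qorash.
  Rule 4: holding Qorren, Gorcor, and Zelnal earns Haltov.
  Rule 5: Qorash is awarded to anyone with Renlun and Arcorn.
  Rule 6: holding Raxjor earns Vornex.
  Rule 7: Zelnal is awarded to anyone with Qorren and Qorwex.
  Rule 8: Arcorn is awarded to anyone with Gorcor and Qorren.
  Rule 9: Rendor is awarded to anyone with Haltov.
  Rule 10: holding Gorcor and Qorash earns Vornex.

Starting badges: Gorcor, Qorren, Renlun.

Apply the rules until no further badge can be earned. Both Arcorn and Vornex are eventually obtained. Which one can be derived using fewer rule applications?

Arcorn

Arcorn: With Gorcor and Qorren, Arcorn is earned (Rule 8). [1 rule application]
Vornex: With Gorcor and Qorren, Arcorn is earned (Rule 8). With Renlun and Arcorn, Qorash is earned (Rule 5). With Gorcor and Qorash, Vornex is earned (Rule 10). [3 rule applications]
Arcorn needs fewer.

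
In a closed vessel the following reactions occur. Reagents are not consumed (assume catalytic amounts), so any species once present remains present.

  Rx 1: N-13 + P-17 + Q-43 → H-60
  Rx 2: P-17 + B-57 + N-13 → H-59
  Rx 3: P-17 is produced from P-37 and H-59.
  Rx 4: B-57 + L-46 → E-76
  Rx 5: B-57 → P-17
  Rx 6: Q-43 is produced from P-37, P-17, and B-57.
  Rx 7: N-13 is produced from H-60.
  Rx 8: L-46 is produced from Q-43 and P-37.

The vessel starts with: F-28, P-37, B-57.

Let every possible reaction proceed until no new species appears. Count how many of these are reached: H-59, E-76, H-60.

B-57 present → P-17 forms (Rx 5).
P-37, P-17, and B-57 present → Q-43 forms (Rx 6).
Q-43 and P-37 present → L-46 forms (Rx 8).
B-57 and L-46 present → E-76 forms (Rx 4).
H-59 would need P-17, B-57, and N-13 (Rx 2), but N-13 never forms.
E-76: reached.
H-60 would need N-13, P-17, and Q-43 (Rx 1), but N-13 never forms.
Reached: E-76 — 1 of the 3.

1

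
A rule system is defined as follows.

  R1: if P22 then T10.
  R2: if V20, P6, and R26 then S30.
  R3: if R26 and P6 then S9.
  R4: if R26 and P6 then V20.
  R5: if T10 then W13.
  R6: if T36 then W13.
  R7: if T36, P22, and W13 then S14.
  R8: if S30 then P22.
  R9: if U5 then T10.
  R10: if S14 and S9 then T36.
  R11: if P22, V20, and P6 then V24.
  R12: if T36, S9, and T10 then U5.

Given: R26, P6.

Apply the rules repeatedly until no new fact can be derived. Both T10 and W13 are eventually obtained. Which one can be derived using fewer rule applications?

T10: R26 and P6 hold, so V20 follows (R4). From V20, P6, and R26, R2 gives S30. S30 holds, so P22 follows (R8). From P22, R1 gives T10. [4 rule applications]
W13: R26 and P6 hold, so V20 follows (R4). From V20, P6, and R26, R2 gives S30. S30 holds, so P22 follows (R8). From P22, R1 gives T10. From T10, R5 gives W13. [5 rule applications]
T10 needs fewer.

T10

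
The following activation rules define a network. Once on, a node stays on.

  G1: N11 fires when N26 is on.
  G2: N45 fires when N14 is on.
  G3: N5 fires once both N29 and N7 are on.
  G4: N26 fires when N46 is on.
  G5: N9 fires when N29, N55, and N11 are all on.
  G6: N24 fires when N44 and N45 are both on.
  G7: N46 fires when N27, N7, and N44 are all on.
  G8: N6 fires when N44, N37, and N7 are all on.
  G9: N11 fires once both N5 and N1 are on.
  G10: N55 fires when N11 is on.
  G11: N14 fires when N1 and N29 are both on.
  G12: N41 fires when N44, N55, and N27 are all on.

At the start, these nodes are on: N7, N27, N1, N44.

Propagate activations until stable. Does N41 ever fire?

G7: N27, N7, and N44 on → N46 on.
N46 is on, so N26 fires (G4).
G1: N26 on → N11 on.
N11 is on, so N55 fires (G10).
G12: N44, N55, and N27 on → N41 on.

Yes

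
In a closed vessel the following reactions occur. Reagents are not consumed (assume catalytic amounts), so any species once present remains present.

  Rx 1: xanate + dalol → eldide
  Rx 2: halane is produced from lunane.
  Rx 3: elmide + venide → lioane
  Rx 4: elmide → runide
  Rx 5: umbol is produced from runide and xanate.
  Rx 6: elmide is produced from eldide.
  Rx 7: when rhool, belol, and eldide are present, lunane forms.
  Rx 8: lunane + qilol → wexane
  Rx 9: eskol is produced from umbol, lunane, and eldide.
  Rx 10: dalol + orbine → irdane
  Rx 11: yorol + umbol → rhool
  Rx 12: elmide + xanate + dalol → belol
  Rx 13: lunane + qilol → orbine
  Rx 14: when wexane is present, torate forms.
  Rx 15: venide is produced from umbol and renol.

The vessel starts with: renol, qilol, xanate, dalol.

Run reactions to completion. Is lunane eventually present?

No

lunane would need rhool, belol, and eldide (Rx 7), but rhool never forms.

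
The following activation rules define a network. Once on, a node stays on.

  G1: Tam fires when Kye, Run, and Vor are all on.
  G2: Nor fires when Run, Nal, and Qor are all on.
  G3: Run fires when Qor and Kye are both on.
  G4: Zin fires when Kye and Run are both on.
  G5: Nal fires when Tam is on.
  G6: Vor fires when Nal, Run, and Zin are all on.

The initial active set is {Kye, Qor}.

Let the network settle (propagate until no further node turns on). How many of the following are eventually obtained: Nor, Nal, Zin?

Qor and Kye are on, so Run fires (G3).
Kye and Run are on, so Zin fires (G4).
Nor would need Run, Nal, and Qor (G2), but Nal never turns on.
Nal would need Tam (G5), but Tam never turns on.
Zin: reached.
Reached: Zin — 1 of the 3.

1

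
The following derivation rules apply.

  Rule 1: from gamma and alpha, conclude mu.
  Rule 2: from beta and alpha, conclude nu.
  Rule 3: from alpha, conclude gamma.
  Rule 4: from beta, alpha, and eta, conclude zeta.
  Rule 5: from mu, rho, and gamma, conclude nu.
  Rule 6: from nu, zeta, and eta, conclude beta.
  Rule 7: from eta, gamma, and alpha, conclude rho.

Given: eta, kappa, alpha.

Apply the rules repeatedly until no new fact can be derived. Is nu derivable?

Yes

From alpha, Rule 3 gives gamma.
gamma and alpha hold, so mu follows (Rule 1).
eta, gamma, and alpha hold, so rho follows (Rule 7).
mu, rho, and gamma hold, so nu follows (Rule 5).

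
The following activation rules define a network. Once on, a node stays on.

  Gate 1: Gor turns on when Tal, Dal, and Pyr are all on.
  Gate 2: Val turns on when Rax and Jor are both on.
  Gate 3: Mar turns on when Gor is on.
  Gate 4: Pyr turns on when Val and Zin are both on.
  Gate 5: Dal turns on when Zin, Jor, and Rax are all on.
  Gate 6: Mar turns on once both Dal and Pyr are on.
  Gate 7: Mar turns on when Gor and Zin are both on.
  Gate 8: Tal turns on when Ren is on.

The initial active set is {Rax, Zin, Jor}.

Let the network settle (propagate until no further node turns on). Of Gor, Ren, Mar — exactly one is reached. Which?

Mar

Gate 5: Zin, Jor, and Rax on → Dal on.
Gate 2: Rax and Jor on → Val on.
Val and Zin are on, so Pyr turns on (Gate 4).
Gate 6: Dal and Pyr on → Mar on.
Gor would need Tal, Dal, and Pyr (Gate 1), but Tal never turns on. No rule produces Ren, and it is not given.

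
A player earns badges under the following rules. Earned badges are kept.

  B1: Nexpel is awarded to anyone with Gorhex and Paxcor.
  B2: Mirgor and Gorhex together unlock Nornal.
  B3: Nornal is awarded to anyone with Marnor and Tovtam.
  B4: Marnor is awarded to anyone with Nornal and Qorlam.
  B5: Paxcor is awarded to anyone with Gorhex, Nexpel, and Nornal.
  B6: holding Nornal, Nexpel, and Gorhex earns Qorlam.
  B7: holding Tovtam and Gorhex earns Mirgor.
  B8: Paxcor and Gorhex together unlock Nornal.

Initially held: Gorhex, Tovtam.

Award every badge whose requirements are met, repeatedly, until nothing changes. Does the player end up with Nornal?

With Tovtam and Gorhex, Mirgor is earned (B7).
With Mirgor and Gorhex, Nornal is earned (B2).

Yes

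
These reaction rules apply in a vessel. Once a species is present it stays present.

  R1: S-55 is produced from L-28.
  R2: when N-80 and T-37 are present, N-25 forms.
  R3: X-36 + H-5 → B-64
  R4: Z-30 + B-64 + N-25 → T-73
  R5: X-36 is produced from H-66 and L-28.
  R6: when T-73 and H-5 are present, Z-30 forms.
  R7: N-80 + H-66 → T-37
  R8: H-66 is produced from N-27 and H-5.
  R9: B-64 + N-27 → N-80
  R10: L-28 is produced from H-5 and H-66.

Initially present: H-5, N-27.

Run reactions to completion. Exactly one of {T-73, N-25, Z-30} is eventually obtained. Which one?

N-25

N-27 and H-5 present → H-66 forms (R8).
H-5 and H-66 present → L-28 forms (R10).
H-66 and L-28 present → X-36 forms (R5).
X-36 and H-5 present → B-64 forms (R3).
B-64 and N-27 present → N-80 forms (R9).
N-80 and H-66 present → T-37 forms (R7).
N-80 and T-37 present → N-25 forms (R2).
Z-30 would need T-73 and H-5 (R6), but T-73 never forms. T-73 would need Z-30, B-64, and N-25 (R4), but Z-30 never forms.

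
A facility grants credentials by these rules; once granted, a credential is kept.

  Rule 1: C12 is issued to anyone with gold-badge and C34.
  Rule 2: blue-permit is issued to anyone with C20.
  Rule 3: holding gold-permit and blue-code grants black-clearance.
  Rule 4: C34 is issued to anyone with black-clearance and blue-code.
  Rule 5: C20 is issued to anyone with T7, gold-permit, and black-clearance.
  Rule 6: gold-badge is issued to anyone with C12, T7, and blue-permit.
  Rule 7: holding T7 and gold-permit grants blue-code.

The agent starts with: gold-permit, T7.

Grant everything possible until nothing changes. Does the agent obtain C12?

No

C12 would need gold-badge and C34 (Rule 1), but gold-badge is never granted.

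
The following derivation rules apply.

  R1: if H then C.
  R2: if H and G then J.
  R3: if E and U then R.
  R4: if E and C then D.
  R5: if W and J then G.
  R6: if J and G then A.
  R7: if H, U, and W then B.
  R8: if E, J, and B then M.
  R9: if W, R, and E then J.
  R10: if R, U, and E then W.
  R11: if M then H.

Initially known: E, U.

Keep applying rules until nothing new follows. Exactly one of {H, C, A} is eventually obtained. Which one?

E and U hold, so R follows (R3).
R, U, and E hold, so W follows (R10).
W, R, and E hold, so J follows (R9).
From W and J, R5 gives G.
From J and G, R6 gives A.
H would need M (R11), but M is never established. C would need H (R1), but H is never established.

A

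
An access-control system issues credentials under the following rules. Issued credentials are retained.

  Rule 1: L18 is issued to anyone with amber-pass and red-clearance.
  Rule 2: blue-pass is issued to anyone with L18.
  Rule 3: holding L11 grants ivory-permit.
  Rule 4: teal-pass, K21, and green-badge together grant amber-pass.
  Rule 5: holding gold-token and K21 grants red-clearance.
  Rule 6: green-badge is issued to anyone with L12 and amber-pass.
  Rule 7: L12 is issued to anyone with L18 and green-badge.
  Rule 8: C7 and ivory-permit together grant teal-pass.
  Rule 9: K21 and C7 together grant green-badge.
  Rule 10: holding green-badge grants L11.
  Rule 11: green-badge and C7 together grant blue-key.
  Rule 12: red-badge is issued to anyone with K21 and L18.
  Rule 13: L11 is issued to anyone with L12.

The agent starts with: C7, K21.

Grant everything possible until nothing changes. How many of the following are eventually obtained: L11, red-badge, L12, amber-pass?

2

Holding K21 and C7 grants green-badge (Rule 9).
Holding green-badge grants L11 (Rule 10).
Holding L11 grants ivory-permit (Rule 3).
Holding C7 and ivory-permit grants teal-pass (Rule 8).
Holding teal-pass, K21, and green-badge grants amber-pass (Rule 4).
L11: reached.
red-badge would need K21 and L18 (Rule 12), but L18 is never granted.
L12 would need L18 and green-badge (Rule 7), but L18 is never granted.
amber-pass: reached.
Reached: L11 and amber-pass — 2 of the 4.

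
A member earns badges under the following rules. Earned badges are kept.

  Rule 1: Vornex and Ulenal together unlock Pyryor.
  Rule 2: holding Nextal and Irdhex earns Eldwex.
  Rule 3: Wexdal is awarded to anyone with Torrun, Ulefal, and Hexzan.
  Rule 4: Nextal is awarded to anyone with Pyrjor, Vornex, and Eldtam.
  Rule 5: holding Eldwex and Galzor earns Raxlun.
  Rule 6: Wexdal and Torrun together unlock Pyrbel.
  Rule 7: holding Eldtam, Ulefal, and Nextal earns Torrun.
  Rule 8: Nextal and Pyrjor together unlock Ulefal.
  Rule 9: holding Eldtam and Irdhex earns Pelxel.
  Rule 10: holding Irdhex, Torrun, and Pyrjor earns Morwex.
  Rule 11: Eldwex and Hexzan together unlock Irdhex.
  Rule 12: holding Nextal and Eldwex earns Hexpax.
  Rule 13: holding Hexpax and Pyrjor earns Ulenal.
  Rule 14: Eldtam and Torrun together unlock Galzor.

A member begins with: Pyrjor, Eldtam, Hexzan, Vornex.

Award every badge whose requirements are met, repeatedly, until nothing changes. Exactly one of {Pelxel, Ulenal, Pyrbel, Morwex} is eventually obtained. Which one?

Pyrbel

With Pyrjor, Vornex, and Eldtam, Nextal is earned (Rule 4).
With Nextal and Pyrjor, Ulefal is earned (Rule 8).
With Eldtam, Ulefal, and Nextal, Torrun is earned (Rule 7).
With Torrun, Ulefal, and Hexzan, Wexdal is earned (Rule 3).
With Wexdal and Torrun, Pyrbel is earned (Rule 6).
Pelxel would need Eldtam and Irdhex (Rule 9), but Irdhex is never earned. Ulenal would need Hexpax and Pyrjor (Rule 13), but Hexpax is never earned. Morwex would need Irdhex, Torrun, and Pyrjor (Rule 10), but Irdhex is never earned.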